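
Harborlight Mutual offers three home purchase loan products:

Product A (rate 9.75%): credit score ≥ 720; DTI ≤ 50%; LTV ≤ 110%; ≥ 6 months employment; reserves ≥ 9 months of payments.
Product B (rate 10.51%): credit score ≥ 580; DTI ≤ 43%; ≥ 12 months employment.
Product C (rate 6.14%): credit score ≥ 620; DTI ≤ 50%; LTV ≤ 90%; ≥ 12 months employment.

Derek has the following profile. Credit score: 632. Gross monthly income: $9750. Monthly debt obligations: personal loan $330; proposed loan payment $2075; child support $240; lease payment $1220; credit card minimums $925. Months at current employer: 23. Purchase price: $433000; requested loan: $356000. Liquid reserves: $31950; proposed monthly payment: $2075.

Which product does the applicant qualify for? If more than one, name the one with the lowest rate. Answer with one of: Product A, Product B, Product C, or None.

Product C

Total debts = (330 + 2,075 + 240 + 1,220 + 925) = 4,790; DTI = 4,790/9,750 = 49.1%.
LTV = 356,000/433,000 = 82.2%.
Reserves = 31,950/2,075 = 15.4 months.
Product A: score 632 < 720; DTI 49.1% ≤ 50%; LTV 82.2% ≤ 110%; employment 23 ≥ 6 mo; reserves 15.4 ≥ 9 mo → does not qualify.
Product B: score 632 ≥ 580; DTI 49.1% > 43%; employment 23 ≥ 12 mo → does not qualify.
Product C: score 632 ≥ 620; DTI 49.1% ≤ 50%; LTV 82.2% ≤ 90%; employment 23 ≥ 12 mo → qualifies.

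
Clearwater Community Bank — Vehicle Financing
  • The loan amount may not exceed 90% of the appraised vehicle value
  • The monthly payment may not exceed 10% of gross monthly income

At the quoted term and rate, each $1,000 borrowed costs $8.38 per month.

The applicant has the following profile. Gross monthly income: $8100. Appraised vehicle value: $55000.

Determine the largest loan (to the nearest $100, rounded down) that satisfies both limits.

Payment cap: 10% × $8,100 = $810/month.
At $8.38 per $1,000, that supports 810/8.38 × 1,000 ≈ $96,658 → $96,600.
LTV cap: 90% × $55,000 = $49,500 → $49,500.
Binding constraint: loan-to-value.

$49,500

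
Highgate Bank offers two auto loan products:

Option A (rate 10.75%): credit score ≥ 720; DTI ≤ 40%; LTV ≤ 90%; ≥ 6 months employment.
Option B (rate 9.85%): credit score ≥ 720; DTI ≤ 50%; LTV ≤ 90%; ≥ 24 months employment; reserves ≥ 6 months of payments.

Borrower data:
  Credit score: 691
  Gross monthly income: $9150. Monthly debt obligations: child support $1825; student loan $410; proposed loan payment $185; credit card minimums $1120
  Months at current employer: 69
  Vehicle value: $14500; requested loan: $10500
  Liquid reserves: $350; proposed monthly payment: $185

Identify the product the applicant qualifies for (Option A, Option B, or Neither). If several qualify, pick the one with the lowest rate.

Total debts = (1,825 + 410 + 185 + 1,120) = 3,540; DTI = 3,540/9,150 = 38.7%.
LTV = 10,500/14,500 = 72.4%.
Reserves = 350/185 = 1.9 months.
Option A: score 691 < 720; DTI 38.7% ≤ 40%; LTV 72.4% ≤ 90%; employment 69 ≥ 6 mo → does not qualify.
Option B: score 691 < 720; DTI 38.7% ≤ 50%; LTV 72.4% ≤ 90%; employment 69 ≥ 24 mo; reserves 1.9 < 6 mo → does not qualify.

Neither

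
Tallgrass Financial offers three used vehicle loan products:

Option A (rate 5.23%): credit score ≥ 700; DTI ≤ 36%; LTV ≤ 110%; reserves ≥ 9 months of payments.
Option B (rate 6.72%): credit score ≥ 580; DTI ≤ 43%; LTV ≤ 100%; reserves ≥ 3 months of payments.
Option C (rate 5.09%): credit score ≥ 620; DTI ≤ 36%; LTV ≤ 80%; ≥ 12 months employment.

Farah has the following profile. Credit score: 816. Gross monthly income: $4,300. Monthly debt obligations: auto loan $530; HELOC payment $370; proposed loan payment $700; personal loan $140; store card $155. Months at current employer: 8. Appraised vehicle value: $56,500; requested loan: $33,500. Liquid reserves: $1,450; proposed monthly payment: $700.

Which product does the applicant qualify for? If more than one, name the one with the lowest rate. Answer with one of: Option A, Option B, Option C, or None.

Total debts = (530 + 370 + 700 + 140 + 155) = 1,895; DTI = 1,895/4,300 = 44.1%.
LTV = 33,500/56,500 = 59.3%.
Reserves = 1,450/700 = 2.1 months.
Option A: score 816 ≥ 700; DTI 44.1% > 36%; LTV 59.3% ≤ 110%; reserves 2.1 < 9 mo → does not qualify.
Option B: score 816 ≥ 580; DTI 44.1% > 43%; LTV 59.3% ≤ 100%; reserves 2.1 < 3 mo → does not qualify.
Option C: score 816 ≥ 620; DTI 44.1% > 36%; LTV 59.3% ≤ 80%; employment 8 < 12 mo → does not qualify.

None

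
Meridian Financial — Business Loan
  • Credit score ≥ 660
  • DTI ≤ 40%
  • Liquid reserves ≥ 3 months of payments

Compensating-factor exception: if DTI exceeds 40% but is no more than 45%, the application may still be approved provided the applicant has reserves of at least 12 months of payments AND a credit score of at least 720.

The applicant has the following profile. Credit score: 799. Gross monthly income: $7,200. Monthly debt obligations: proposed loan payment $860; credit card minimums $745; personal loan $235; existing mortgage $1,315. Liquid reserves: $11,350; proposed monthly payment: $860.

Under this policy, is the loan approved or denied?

Approved

Credit score 799 ≥ 660 (meets base)
Total debts = (860 + 745 + 235 + 1,315) = 3,155. DTI = 3,155/7,200 = 43.8% > 40% — standard DTI limit exceeded.
Liquid reserves cover 11,350/860 = 13.2 months — ≥ 3 required
43.8% falls in the override range (40%–45%), so the compensating-factor test applies.
Override check — reserves: 13.2 mo (ok); score: 799 (ok).
Both override conditions satisfied; DTI exception granted.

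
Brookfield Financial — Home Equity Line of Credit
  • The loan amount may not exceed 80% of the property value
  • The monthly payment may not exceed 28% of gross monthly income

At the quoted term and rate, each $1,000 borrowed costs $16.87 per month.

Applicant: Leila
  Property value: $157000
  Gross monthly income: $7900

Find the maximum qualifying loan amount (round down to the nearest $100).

Payment cap: 28% × $7,900 = $2,212/month.
At $16.87 per $1,000, that supports 2,212/16.87 × 1,000 ≈ $131,120 → $131,100.
LTV cap: 80% × $157,000 = $125,600 → $125,600.
Binding constraint: loan-to-value.

$125,600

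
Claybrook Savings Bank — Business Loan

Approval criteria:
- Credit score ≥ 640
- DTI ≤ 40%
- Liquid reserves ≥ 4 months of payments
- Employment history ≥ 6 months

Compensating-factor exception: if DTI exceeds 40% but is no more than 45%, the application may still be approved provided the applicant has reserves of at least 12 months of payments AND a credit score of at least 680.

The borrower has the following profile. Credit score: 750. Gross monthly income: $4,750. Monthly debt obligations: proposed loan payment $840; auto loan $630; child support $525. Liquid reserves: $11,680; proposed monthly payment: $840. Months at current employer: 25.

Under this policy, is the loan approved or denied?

Approved

Credit score 750 ≥ 640 (meets base)
Total debts = (840 + 630 + 525) = 1,995. DTI = 1,995/4,750 = 42% > 40% — standard DTI limit exceeded.
Reserves = 11,680/840 = 13.9 months ≥ 4
Employment 25 ≥ 6 months
42% falls in the override range (40%–45%), so the compensating-factor test applies.
Override check — reserves: 13.9 mo (ok); score: 750 (ok).
Both override conditions satisfied; DTI exception granted.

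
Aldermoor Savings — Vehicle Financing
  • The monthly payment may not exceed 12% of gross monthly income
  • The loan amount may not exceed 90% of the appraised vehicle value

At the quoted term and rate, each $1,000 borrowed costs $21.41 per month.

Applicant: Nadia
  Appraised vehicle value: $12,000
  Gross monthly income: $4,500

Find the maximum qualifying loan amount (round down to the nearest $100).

$10,800

Payment cap: 12% × $4,500 = $540/month.
At $21.41 per $1,000, that supports 540/21.41 × 1,000 ≈ $25,221 → $25,200.
LTV cap: 90% × $12,000 = $10,800 → $10,800.
Binding constraint: loan-to-value.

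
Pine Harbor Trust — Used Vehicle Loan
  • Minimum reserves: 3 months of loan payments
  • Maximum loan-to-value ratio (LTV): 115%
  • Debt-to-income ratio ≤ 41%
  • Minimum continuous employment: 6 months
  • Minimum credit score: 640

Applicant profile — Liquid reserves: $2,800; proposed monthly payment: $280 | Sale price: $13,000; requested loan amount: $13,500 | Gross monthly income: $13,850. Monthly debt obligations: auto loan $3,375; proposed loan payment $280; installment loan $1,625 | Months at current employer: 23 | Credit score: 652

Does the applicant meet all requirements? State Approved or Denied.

Approved

Reserves = 2,800/280 = 10.0 months ≥ 3
LTV = 13,500/13,000 = 103.8% ≤ 115%
Total monthly debts = (3,375 + 280 + 1,625) = 5,280. DTI: 5,280 ÷ 13,850 = 38.1%, within the 41% cap
Employment 23 ≥ 6 months
Credit score 652 ≥ 640 (meets)
All criteria satisfied.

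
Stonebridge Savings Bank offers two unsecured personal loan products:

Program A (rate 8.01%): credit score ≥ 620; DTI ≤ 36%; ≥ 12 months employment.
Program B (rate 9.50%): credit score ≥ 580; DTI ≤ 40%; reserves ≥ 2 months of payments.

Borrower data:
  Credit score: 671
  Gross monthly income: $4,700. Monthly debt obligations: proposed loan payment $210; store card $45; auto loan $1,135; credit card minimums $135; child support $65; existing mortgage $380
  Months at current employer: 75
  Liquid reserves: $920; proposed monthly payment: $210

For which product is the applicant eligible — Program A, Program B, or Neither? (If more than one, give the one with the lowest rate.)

Neither

Total debts = (210 + 45 + 1,135 + 135 + 65 + 380) = 1,970; DTI = 1,970/4,700 = 41.9%.
Reserves = 920/210 = 4.4 months.
Program A: score 671 ≥ 620; DTI 41.9% > 36%; employment 75 ≥ 12 mo → does not qualify.
Program B: score 671 ≥ 580; DTI 41.9% > 40%; reserves 4.4 ≥ 2 mo → does not qualify.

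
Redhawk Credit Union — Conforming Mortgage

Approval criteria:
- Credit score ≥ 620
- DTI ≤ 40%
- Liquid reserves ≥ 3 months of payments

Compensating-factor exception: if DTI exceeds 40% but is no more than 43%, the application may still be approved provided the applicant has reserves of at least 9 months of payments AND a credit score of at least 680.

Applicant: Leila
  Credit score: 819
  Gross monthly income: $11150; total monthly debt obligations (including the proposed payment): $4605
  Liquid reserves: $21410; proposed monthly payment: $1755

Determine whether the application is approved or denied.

Credit score 819 ≥ 620 (meets base)
DTI: 4,605 ÷ 11,150 = 41.3%, over the 40% base limit.
Liquid reserves cover 21,410/1,755 = 12.2 months — ≥ 3 required
41.3% falls in the override range (40%–43%), so the compensating-factor test applies.
Reserves 12.2 ≥ 9 months; credit score 819 ≥ 680.
Both compensating conditions met → exception applies.

Approved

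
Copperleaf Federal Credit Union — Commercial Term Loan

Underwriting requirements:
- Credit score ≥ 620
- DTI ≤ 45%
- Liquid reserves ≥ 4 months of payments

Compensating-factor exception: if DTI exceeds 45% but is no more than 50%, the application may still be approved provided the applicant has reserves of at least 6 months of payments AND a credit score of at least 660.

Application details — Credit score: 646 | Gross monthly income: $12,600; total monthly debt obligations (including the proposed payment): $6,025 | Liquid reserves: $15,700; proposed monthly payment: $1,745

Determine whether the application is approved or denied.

Denied

Credit score 646 ≥ 620 (meets base)
DTI: 6,025 ÷ 12,600 = 47.8%, over the 45% base limit.
Reserves: 15,700 ÷ 1,745 = 9.0 months (meets 4-month minimum)
47.8% falls in the override range (45%–50%), so the compensating-factor test applies.
Reserves 9.0 ≥ 6 months; credit score 646 < 660.
Compensating-factor requirement not fully met.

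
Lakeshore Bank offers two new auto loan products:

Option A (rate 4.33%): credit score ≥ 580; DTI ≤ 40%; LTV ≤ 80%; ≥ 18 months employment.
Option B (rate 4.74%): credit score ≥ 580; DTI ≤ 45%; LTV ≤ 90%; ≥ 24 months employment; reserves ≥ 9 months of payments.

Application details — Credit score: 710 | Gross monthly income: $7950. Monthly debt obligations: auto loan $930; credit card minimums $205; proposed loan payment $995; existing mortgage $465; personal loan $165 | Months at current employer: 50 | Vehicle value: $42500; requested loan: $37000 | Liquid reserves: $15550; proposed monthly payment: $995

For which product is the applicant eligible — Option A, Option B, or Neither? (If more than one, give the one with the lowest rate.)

Total debts = (930 + 205 + 995 + 465 + 165) = 2,760; DTI = 2,760/7,950 = 34.7%.
LTV = 37,000/42,500 = 87.1%.
Reserves = 15,550/995 = 15.6 months.
Option A: score 710 ≥ 580; DTI 34.7% ≤ 40%; LTV 87.1% > 80%; employment 50 ≥ 18 mo → does not qualify.
Option B: score 710 ≥ 580; DTI 34.7% ≤ 45%; LTV 87.1% ≤ 90%; employment 50 ≥ 24 mo; reserves 15.6 ≥ 9 mo → qualifies.

Option B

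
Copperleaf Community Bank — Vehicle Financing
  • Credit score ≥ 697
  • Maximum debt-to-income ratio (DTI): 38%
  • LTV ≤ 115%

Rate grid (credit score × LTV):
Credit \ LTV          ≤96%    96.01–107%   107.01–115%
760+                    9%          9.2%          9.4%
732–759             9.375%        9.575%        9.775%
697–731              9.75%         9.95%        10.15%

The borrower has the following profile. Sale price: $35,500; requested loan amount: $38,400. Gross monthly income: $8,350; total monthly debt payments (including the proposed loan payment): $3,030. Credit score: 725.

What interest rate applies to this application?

10.15%

Credit score 725 ≥ 697; DTI: 3,030 ÷ 8,350 = 36.3%, within the 38% cap
LTV: 38,400 ÷ 35,500 = 108.2%, within 115% cap
Score 725 is in the 697–731 band; LTV 108.2% is in the 107.01–115% band → 10.15%.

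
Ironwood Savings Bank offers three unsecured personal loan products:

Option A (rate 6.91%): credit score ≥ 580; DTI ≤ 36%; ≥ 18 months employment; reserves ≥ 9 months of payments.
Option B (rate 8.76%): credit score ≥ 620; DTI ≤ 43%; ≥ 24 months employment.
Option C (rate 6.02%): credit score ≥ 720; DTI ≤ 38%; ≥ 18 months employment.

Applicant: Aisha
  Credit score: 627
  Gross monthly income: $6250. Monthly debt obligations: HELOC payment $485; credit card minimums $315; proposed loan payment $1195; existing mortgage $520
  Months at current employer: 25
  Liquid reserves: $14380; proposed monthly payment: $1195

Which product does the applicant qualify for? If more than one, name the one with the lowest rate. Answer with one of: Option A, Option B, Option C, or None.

Option B

Total debts = (485 + 315 + 1,195 + 520) = 2,515; DTI = 2,515/6,250 = 40.2%.
Reserves = 14,380/1,195 = 12.0 months.
Option A: score 627 ≥ 580; DTI 40.2% > 36%; employment 25 ≥ 18 mo; reserves 12.0 ≥ 9 mo → does not qualify.
Option B: score 627 ≥ 620; DTI 40.2% ≤ 43%; employment 25 ≥ 24 mo → qualifies.
Option C: score 627 < 720; DTI 40.2% > 38%; employment 25 ≥ 18 mo → does not qualify.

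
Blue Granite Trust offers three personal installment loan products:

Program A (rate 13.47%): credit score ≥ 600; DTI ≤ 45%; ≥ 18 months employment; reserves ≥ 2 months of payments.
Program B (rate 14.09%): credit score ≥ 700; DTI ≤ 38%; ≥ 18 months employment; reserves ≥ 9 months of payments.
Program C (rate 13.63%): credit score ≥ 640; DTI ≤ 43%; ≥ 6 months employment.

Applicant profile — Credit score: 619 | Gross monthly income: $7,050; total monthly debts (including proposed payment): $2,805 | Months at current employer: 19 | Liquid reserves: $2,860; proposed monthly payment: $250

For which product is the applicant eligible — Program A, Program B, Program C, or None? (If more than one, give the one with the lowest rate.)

DTI = 2,805/7,050 = 39.8%.
Reserves = 2,860/250 = 11.4 months.
Program A: score 619 ≥ 600; DTI 39.8% ≤ 45%; employment 19 ≥ 18 mo; reserves 11.4 ≥ 2 mo → qualifies.
Program B: score 619 < 700; DTI 39.8% > 38%; employment 19 ≥ 18 mo; reserves 11.4 ≥ 9 mo → does not qualify.
Program C: score 619 < 640; DTI 39.8% ≤ 43%; employment 19 ≥ 6 mo → does not qualify.

Program A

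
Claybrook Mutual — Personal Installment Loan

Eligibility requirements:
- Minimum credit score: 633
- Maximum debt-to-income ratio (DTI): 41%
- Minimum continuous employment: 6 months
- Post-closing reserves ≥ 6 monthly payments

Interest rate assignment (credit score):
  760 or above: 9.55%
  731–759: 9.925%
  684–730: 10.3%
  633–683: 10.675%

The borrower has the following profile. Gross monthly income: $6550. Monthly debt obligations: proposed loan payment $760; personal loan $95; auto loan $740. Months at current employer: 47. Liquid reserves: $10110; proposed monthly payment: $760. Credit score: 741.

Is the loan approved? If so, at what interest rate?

Credit score 741 ≥ 633 (meets minimum)
Employment 47 ≥ 6 months
Reserves: 10,110 ÷ 760 = 13.3 months (meets 6-month minimum)
Total monthly debts = (760 + 95 + 740) = 1,595. DTI = 1,595/6,550 = 24.4% ≤ 41%
All requirements met. Score 741 falls in the 731–759 tier → 9.925%.

Approved at 9.925%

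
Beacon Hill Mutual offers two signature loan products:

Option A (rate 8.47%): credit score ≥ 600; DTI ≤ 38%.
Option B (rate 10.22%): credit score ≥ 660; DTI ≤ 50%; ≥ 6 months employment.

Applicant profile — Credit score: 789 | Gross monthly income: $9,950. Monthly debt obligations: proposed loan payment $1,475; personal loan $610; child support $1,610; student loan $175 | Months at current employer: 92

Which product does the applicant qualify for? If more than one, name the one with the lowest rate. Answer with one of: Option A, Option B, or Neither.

Total debts = (1,475 + 610 + 1,610 + 175) = 3,870; DTI = 3,870/9,950 = 38.9%.
Option A: score 789 ≥ 600; DTI 38.9% > 38% → does not qualify.
Option B: score 789 ≥ 660; DTI 38.9% ≤ 50%; employment 92 ≥ 6 mo → qualifies.

Option B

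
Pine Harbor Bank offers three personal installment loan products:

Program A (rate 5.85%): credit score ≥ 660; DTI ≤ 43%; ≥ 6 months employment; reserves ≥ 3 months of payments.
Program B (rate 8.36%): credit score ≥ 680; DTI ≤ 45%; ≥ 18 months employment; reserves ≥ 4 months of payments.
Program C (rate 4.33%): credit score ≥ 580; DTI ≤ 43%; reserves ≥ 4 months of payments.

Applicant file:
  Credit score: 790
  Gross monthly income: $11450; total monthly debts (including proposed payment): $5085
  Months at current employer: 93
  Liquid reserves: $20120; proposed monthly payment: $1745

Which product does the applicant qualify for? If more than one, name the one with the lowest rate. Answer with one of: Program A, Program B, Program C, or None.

DTI = 5,085/11,450 = 44.4%.
Reserves = 20,120/1,745 = 11.5 months.
Program A: score 790 ≥ 660; DTI 44.4% > 43%; employment 93 ≥ 6 mo; reserves 11.5 ≥ 3 mo → does not qualify.
Program B: score 790 ≥ 680; DTI 44.4% ≤ 45%; employment 93 ≥ 18 mo; reserves 11.5 ≥ 4 mo → qualifies.
Program C: score 790 ≥ 580; DTI 44.4% > 43%; reserves 11.5 ≥ 4 mo → does not qualify.

Program B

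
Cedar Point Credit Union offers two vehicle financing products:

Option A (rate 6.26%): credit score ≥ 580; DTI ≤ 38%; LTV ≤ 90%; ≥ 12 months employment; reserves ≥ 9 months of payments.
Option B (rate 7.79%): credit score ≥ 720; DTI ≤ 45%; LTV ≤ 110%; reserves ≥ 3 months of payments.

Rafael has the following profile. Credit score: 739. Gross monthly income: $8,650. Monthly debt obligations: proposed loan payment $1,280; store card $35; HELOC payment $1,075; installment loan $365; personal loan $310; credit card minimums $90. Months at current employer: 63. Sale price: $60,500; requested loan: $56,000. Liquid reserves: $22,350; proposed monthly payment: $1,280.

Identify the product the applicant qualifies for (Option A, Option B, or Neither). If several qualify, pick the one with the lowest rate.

Option B

Total debts = (1,280 + 35 + 1,075 + 365 + 310 + 90) = 3,155; DTI = 3,155/8,650 = 36.5%.
LTV = 56,000/60,500 = 92.6%.
Reserves = 22,350/1,280 = 17.5 months.
Option A: score 739 ≥ 580; DTI 36.5% ≤ 38%; LTV 92.6% > 90%; employment 63 ≥ 12 mo; reserves 17.5 ≥ 9 mo → does not qualify.
Option B: score 739 ≥ 720; DTI 36.5% ≤ 45%; LTV 92.6% ≤ 110%; reserves 17.5 ≥ 3 mo → qualifies.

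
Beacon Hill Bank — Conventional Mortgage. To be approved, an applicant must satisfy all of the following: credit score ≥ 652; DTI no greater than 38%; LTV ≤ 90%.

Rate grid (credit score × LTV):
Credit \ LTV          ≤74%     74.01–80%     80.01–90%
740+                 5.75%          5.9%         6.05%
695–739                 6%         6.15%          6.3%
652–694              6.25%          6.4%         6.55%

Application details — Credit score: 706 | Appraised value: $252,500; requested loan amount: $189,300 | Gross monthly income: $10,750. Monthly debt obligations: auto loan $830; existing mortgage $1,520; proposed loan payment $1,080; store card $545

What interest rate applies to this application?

6.15%

Credit score 706 ≥ 652; Total monthly debts = (830 + 1,520 + 1,080 + 545) = 3,975. Debt-to-income = 3,975/10,750 = 37% — meets 38% limit
LTV: 189,300 ÷ 252,500 = 75%, within 90% cap
Score 706 is in the 695–739 band; LTV 75% is in the 74.01–80% band → 6.15%.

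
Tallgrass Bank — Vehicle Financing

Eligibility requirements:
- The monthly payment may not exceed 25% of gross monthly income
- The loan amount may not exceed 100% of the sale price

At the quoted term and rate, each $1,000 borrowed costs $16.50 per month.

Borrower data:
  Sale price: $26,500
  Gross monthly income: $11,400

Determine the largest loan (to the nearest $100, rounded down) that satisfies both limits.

Payment cap: 25% × $11,400 = $2,850/month.
At $16.50 per $1,000, that supports 2,850/16.50 × 1,000 ≈ $172,727 → $172,700.
LTV cap: 100% × $26,500 = $26,500 → $26,500.
Binding constraint: loan-to-value.

$26,500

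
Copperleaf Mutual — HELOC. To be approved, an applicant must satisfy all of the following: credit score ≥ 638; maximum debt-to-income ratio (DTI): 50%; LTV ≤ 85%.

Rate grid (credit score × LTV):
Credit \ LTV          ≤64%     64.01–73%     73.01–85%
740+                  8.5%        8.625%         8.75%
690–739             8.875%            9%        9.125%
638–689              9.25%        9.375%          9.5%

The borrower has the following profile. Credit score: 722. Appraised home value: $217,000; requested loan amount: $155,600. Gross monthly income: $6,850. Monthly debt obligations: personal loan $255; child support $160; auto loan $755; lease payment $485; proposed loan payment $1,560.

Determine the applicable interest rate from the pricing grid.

Credit score 722 ≥ 638; Total monthly debts = (255 + 160 + 755 + 485 + 1,560) = 3,215. DTI: 3,215 ÷ 6,850 = 46.9%, within the 50% cap
LTV: 155,600 ÷ 217,000 = 71.7%, within 85% cap
Score 722 is in the 690–739 band; LTV 71.7% is in the 64.01–73% band → 9%.

9%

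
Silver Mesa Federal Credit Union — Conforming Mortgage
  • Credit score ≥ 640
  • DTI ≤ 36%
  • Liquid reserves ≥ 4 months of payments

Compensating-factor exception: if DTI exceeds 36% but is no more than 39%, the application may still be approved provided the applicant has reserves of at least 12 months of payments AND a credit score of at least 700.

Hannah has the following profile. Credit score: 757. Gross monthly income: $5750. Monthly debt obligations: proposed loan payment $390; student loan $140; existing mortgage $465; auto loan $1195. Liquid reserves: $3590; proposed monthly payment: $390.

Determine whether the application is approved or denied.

Credit score 757 ≥ 640 (meets base)
Total debts = (390 + 140 + 465 + 1,195) = 2,190. DTI: 2,190 ÷ 5,750 = 38.1%, over the 36% base limit.
Reserves: 3,590 ÷ 390 = 9.2 months (meets 4-month minimum)
38.1% falls in the override range (36%–39%), so the compensating-factor test applies.
Reserves 9.2 < 12 months; credit score 757 ≥ 700.
Override conditions not both satisfied; exception does not apply.

Denied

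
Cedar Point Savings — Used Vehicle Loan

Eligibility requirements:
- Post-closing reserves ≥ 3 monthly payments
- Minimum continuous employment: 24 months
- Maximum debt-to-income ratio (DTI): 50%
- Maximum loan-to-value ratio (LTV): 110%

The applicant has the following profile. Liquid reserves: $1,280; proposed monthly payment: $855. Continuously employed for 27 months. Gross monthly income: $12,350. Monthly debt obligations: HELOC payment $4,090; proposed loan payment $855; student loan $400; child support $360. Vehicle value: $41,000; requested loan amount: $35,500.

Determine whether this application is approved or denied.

Denied

Reserves = 1,280/855 = 1.5 months < 3
Employment 27 ≥ 24 months
Total monthly debts = (4,090 + 855 + 400 + 360) = 5,705. DTI = 5,705/12,350 = 46.2% ≤ 50%
LTV: 35,500 ÷ 41,000 = 86.6%, within 110% cap
Fails on reserves.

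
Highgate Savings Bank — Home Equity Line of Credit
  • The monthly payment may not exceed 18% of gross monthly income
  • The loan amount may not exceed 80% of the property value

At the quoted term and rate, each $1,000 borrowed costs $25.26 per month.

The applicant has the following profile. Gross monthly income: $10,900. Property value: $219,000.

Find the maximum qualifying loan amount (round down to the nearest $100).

Payment cap: 18% × $10,900 = $1,962/month.
At $25.26 per $1,000, that supports 1,962/25.26 × 1,000 ≈ $77,672 → $77,600.
LTV cap: 80% × $219,000 = $175,200 → $175,200.
Binding constraint: payment-to-income.

$77,600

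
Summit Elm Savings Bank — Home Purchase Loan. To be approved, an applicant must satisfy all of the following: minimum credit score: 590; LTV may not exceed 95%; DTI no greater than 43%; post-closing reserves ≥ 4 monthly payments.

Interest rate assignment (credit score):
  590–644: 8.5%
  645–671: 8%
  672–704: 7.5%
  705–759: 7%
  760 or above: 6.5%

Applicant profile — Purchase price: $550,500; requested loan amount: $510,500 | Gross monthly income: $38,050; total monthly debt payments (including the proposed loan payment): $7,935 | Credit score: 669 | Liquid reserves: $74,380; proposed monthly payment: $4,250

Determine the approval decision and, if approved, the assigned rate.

Approved at 8%

Credit score 669 ≥ 590 (meets minimum)
LTV = 510,500/550,500 = 92.7% ≤ 95%
Liquid reserves cover 74,380/4,250 = 17.5 months — ≥ 4 required
DTI: 7,935 ÷ 38,050 = 20.9%, within the 43% cap
All requirements met. Score 669 falls in the 645–671 tier → 8%.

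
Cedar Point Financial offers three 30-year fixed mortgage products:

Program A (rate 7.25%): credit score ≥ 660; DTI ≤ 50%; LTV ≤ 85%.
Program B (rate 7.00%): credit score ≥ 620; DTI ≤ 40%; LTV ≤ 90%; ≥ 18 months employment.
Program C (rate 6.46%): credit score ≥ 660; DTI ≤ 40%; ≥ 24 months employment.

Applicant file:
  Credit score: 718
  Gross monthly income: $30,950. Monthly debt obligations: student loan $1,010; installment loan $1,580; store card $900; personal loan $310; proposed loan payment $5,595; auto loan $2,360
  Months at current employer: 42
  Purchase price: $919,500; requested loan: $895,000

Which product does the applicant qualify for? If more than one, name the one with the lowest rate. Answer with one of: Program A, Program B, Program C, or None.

Program C

Total debts = (1,010 + 1,580 + 900 + 310 + 5,595 + 2,360) = 11,755; DTI = 11,755/30,950 = 38%.
LTV = 895,000/919,500 = 97.3%.
Program A: score 718 ≥ 660; DTI 38% ≤ 50%; LTV 97.3% > 85% → does not qualify.
Program B: score 718 ≥ 620; DTI 38% ≤ 40%; LTV 97.3% > 90%; employment 42 ≥ 18 mo → does not qualify.
Program C: score 718 ≥ 660; DTI 38% ≤ 40%; employment 42 ≥ 24 mo → qualifies.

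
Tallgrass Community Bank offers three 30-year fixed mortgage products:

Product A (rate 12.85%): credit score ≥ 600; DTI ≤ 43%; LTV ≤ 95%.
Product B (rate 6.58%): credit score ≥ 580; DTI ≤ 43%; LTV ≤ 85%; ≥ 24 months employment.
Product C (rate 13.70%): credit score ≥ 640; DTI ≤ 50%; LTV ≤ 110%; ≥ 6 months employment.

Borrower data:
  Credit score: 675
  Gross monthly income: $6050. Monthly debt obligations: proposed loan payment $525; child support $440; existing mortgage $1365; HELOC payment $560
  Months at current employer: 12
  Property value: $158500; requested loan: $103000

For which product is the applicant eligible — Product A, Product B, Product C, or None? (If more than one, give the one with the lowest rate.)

Total debts = (525 + 440 + 1,365 + 560) = 2,890; DTI = 2,890/6,050 = 47.8%.
LTV = 103,000/158,500 = 65%.
Product A: score 675 ≥ 600; DTI 47.8% > 43%; LTV 65% ≤ 95% → does not qualify.
Product B: score 675 ≥ 580; DTI 47.8% > 43%; LTV 65% ≤ 85%; employment 12 < 24 mo → does not qualify.
Product C: score 675 ≥ 640; DTI 47.8% ≤ 50%; LTV 65% ≤ 110%; employment 12 ≥ 6 mo → qualifies.

Product C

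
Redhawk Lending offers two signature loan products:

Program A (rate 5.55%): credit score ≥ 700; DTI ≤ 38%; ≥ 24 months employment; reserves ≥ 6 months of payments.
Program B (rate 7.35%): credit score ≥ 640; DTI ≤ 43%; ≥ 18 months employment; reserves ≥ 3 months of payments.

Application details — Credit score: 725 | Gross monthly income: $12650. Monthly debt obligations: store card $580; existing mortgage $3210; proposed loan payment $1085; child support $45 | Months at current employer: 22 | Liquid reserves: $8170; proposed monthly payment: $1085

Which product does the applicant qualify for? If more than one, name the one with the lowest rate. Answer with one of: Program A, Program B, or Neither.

Total debts = (580 + 3,210 + 1,085 + 45) = 4,920; DTI = 4,920/12,650 = 38.9%.
Reserves = 8,170/1,085 = 7.5 months.
Program A: score 725 ≥ 700; DTI 38.9% > 38%; employment 22 < 24 mo; reserves 7.5 ≥ 6 mo → does not qualify.
Program B: score 725 ≥ 640; DTI 38.9% ≤ 43%; employment 22 ≥ 18 mo; reserves 7.5 ≥ 3 mo → qualifies.

Program B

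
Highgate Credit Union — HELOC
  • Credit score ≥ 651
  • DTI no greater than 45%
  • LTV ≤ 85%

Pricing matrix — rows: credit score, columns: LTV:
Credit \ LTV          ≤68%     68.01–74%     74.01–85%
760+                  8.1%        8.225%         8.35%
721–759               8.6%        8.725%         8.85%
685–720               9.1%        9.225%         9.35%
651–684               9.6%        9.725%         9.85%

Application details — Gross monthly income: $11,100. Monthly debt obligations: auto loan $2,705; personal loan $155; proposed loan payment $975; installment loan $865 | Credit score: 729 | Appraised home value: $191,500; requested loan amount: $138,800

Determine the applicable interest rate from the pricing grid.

Credit score 729 ≥ 651; Total monthly debts = (2,705 + 155 + 975 + 865) = 4,700. DTI: 4,700 ÷ 11,100 = 42.3%, within the 45% cap
Loan-to-value = 138,800/191,500 = 72.5% — pass (85% max)
Credit 729 → row 721–759; LTV 72.5% → column 68.01–74%. Grid cell → 8.725%.

8.725%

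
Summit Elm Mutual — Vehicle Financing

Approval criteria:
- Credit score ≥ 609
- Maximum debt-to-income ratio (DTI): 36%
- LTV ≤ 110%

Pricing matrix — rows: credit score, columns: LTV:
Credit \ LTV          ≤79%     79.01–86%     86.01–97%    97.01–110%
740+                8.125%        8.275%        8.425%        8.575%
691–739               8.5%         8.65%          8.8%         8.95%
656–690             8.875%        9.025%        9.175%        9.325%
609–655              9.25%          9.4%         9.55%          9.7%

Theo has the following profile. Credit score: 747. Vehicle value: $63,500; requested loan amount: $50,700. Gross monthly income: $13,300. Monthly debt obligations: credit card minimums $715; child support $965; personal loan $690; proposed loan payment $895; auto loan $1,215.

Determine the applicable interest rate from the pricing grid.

Credit score 747 ≥ 609; Total monthly debts = (715 + 965 + 690 + 895 + 1,215) = 4,480. DTI: 4,480 ÷ 13,300 = 33.7%, within the 36% cap
Loan-to-value = 50,700/63,500 = 79.8% — pass (110% max)
Credit 747 → row 740+; LTV 79.8% → column 79.01–86%. Grid cell → 8.275%.

8.275%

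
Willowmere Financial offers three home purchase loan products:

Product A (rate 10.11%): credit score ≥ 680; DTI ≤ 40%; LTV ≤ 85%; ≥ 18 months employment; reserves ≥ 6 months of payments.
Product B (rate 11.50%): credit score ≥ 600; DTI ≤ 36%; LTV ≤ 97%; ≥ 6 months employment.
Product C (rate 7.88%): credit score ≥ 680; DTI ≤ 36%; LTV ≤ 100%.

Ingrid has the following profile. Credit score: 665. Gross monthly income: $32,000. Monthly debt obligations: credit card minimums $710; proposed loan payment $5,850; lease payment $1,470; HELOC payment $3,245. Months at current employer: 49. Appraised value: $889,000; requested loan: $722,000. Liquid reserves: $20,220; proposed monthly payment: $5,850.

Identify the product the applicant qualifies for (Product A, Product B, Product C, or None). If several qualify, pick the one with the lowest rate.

Product B

Total debts = (710 + 5,850 + 1,470 + 3,245) = 11,275; DTI = 11,275/32,000 = 35.2%.
LTV = 722,000/889,000 = 81.2%.
Reserves = 20,220/5,850 = 3.5 months.
Product A: score 665 < 680; DTI 35.2% ≤ 40%; LTV 81.2% ≤ 85%; employment 49 ≥ 18 mo; reserves 3.5 < 6 mo → does not qualify.
Product B: score 665 ≥ 600; DTI 35.2% ≤ 36%; LTV 81.2% ≤ 97%; employment 49 ≥ 6 mo → qualifies.
Product C: score 665 < 680; DTI 35.2% ≤ 36%; LTV 81.2% ≤ 100% → does not qualify.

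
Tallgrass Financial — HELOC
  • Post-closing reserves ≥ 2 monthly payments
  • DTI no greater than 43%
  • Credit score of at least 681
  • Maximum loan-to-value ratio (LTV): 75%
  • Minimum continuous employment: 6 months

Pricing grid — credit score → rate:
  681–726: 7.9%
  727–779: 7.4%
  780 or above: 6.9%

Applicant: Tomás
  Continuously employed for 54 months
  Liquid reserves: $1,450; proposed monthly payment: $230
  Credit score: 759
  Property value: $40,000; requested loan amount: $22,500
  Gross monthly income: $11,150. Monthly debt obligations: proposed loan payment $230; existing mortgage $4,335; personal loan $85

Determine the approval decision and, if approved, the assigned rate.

Credit score 759 ≥ 681 (meets minimum)
Total monthly debts = (230 + 4,335 + 85) = 4,650. Debt-to-income = 4,650/11,150 = 41.7% — meets 43% limit
Employment 54 ≥ 6 months
Loan-to-value = 22,500/40,000 = 56.2% — pass (75% max)
Liquid reserves cover 1,450/230 = 6.3 months — ≥ 2 required
All requirements met. Score 759 falls in the 727–779 tier → 7.4%.

Approved at 7.4%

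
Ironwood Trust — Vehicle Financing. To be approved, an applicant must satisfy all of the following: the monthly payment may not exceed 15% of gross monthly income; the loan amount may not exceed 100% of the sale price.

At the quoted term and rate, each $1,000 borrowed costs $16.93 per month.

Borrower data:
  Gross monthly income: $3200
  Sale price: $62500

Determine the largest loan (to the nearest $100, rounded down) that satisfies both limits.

Payment cap: 15% × $3,200 = $480/month.
At $16.93 per $1,000, that supports 480/16.93 × 1,000 ≈ $28,352 → $28,300.
LTV cap: 100% × $62,500 = $62,500 → $62,500.
Binding constraint: payment-to-income.

$28,300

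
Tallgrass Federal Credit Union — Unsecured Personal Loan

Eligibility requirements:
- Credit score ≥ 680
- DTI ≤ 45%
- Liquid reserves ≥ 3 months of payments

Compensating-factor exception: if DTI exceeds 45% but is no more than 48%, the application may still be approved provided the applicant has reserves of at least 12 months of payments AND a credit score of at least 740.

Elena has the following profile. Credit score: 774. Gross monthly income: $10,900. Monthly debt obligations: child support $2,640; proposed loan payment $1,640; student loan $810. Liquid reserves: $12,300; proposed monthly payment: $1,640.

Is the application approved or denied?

Credit score 774 ≥ 680 (meets base)
Total debts = (2,640 + 1,640 + 810) = 5,090. DTI = 5,090/10,900 = 46.7% > 45% — standard DTI limit exceeded.
Liquid reserves cover 12,300/1,640 = 7.5 months — ≥ 3 required
DTI 46.7% is within the 45%–48% exception band; checking compensating factors.
Reserves 7.5 < 12 months; credit score 774 ≥ 740.
Compensating-factor requirement not fully met.

Denied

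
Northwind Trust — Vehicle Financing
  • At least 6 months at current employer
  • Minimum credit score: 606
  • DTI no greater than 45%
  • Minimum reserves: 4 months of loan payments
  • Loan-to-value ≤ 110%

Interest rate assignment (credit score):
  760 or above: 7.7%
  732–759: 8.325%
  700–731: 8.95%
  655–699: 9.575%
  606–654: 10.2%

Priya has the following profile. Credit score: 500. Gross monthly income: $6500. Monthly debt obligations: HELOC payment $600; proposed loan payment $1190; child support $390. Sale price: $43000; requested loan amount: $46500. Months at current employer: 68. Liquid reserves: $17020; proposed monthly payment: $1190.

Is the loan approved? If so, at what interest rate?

Credit score 500 < 606 (below minimum)
Liquid reserves cover 17,020/1,190 = 14.3 months — ≥ 4 required
Total monthly debts = (600 + 1,190 + 390) = 2,180. Debt-to-income = 2,180/6,500 = 33.5% — meets 45% limit
LTV = 46,500/43,000 = 108.1% ≤ 110%
Employment 68 ≥ 6 months
Not all requirements met → denied.

Denied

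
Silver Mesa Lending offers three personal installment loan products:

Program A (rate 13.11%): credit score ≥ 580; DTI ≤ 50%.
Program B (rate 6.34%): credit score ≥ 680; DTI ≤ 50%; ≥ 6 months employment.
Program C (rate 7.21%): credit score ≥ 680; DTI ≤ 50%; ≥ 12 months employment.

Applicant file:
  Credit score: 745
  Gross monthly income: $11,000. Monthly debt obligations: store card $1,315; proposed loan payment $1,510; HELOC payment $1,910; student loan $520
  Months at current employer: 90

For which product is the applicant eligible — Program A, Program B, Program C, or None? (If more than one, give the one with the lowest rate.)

Total debts = (1,315 + 1,510 + 1,910 + 520) = 5,255; DTI = 5,255/11,000 = 47.8%.
Program A: score 745 ≥ 580; DTI 47.8% ≤ 50% → qualifies.
Program B: score 745 ≥ 680; DTI 47.8% ≤ 50%; employment 90 ≥ 6 mo → qualifies.
Program C: score 745 ≥ 680; DTI 47.8% ≤ 50%; employment 90 ≥ 12 mo → qualifies.
Qualifying: Program A, Program B, Program C. Lowest rate is 6.34% → Program B.

Program B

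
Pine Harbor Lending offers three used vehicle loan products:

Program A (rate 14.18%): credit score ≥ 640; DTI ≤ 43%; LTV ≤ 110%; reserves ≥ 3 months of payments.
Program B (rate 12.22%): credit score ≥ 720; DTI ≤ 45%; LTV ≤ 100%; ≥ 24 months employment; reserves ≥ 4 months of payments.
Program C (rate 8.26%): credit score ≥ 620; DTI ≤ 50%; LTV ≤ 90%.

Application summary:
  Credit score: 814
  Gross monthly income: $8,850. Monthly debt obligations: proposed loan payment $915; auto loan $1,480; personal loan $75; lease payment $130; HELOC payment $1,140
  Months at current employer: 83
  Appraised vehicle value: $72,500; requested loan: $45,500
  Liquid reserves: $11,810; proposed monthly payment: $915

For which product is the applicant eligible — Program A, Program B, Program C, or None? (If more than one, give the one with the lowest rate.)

Total debts = (915 + 1,480 + 75 + 130 + 1,140) = 3,740; DTI = 3,740/8,850 = 42.3%.
LTV = 45,500/72,500 = 62.8%.
Reserves = 11,810/915 = 12.9 months.
Program A: score 814 ≥ 640; DTI 42.3% ≤ 43%; LTV 62.8% ≤ 110%; reserves 12.9 ≥ 3 mo → qualifies.
Program B: score 814 ≥ 720; DTI 42.3% ≤ 45%; LTV 62.8% ≤ 100%; employment 83 ≥ 24 mo; reserves 12.9 ≥ 4 mo → qualifies.
Program C: score 814 ≥ 620; DTI 42.3% ≤ 50%; LTV 62.8% ≤ 90% → qualifies.
Qualifying: Program A, Program B, Program C. Lowest rate is 8.26% → Program C.

Program C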